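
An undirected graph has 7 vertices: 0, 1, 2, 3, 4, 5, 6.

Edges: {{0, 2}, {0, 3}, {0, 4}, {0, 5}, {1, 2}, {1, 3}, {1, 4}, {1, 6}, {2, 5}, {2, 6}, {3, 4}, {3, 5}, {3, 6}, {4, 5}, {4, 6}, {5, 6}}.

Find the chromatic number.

4

0, 3, 4, 5 are mutually adjacent (a clique of size 4), so at least 4 colors are needed.
4 colors suffice: color red → {1, 5}; color blue → {2, 4}; color green → {3}; color yellow → {0, 6}. Each edge has distinct colors on its endpoints.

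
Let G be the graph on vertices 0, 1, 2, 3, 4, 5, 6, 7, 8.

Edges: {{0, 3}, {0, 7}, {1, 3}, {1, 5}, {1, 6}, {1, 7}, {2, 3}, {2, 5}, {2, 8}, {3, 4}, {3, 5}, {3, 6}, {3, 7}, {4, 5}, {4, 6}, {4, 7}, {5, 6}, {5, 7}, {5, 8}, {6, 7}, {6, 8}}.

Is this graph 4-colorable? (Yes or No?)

1, 3, 5, 6, 7 form a clique, so at least 5 colors are needed.
So 4 colors are not enough.

No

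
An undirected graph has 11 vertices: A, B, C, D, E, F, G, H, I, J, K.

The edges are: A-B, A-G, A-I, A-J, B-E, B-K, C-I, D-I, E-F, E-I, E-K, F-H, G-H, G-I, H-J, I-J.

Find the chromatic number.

3

B, E, K form a triangle, so at least 3 colors are needed.
3 colors suffice: color 1 → {B, H, I}; color 2 → {A, C, D, E}; color 3 → {F, G, J, K}. Each edge has distinct colors on its endpoints.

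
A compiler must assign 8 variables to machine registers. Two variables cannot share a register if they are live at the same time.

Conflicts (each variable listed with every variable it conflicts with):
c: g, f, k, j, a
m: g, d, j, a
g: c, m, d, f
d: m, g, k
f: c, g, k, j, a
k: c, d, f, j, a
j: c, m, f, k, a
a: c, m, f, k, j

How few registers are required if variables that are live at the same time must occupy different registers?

5

c, f, k, j, a are mutually in conflict, so at least 5 registers are needed.
5 registers suffice: register 1 → {c, m}; register 2 → {g, k}; register 3 → {d, j}; register 4 → {a}; register 5 → {f}. Every pair that conflicts lands in different registers.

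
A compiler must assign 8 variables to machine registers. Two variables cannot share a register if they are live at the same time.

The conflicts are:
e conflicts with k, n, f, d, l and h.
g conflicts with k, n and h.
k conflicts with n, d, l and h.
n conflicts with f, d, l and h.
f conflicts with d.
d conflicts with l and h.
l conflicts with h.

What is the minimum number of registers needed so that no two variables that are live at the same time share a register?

e, k, n, d, l, h pairwise conflict, so at least 6 registers are needed.
6 registers suffice: register 1 → {n}; register 2 → {f, h}; register 3 → {k}; register 4 → {e, g}; register 5 → {d}; register 6 → {l}. Each listed conflict is separated.

6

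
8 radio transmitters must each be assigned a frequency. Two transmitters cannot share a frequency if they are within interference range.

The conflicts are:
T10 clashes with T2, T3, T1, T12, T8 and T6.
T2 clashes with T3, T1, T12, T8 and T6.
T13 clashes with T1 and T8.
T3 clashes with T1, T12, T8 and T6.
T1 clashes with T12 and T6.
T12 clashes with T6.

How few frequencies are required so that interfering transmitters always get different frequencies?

T10, T2, T3, T1, T12, T6 all conflict with each other, so at least 6 frequencies are needed.
6 frequencies suffice: frequency 1 → {T10, T13}; frequency 2 → {T2}; frequency 3 → {T1, T8}; frequency 4 → {T3}; frequency 5 → {T12}; frequency 6 → {T6}. Each listed conflict is separated.

6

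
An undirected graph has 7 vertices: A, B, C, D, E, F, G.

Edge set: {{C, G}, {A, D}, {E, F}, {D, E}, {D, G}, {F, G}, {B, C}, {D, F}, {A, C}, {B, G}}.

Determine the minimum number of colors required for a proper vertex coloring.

3

D, E, F form a triangle, so at least 3 colors are needed.
3 colors suffice: color red → {C, D}; color blue → {A, E, G}; color green → {B, F}. Each edge has distinct colors on its endpoints.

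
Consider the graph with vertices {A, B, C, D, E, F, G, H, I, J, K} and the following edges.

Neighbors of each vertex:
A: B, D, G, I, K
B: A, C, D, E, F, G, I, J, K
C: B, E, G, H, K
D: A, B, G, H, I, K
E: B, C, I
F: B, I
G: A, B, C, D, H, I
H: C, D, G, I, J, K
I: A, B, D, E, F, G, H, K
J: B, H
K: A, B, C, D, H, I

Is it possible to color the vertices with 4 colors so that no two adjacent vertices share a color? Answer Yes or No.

No

A, B, D, I, K form a clique, so at least 5 colors are needed.
So 4 colors are not enough.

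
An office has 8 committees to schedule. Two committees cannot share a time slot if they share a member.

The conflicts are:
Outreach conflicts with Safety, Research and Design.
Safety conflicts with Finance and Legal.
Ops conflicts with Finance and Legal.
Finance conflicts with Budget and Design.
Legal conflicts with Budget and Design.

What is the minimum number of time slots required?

2

Outreach and Safety conflict, so at least 2 time slots are needed.
2 time slots suffice: time slot 1 → {Outreach, Finance, Legal}; time slot 2 → {Safety, Ops, Research, Budget, Design}. No two conflicting committees share a time slot.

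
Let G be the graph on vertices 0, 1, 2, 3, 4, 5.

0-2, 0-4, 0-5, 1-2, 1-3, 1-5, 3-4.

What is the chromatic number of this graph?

The cycle 4-0-5-1-3-4 has odd length 5, so it cannot be 2-colored; at least 3 colors are needed.
3 colors suffice: color red → {0, 1}; color blue → {2, 4, 5}; color green → {3}. No two adjacent vertices share a color.

3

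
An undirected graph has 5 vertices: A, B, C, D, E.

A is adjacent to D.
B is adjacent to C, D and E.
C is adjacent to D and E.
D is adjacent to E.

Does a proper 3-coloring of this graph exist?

No

B, C, D, E are pairwise adjacent (a clique of size 4), so at least 4 colors are needed.
So 3 colors are not enough.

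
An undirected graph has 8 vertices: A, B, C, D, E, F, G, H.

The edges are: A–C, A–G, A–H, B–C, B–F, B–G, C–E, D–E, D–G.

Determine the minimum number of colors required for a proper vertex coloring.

3

The cycle E-C-B-G-D-E has odd length 5, so it cannot be 2-colored; at least 3 colors are needed.
A valid assignment using 3 colors: A=1, B=1, C=2, D=3, E=1, F=2, G=2, H=2. No two adjacent vertices share a color.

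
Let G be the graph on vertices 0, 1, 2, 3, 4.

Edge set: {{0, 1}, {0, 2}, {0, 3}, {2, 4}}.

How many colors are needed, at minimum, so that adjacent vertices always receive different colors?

2

0 and 1 are adjacent, so at least 2 colors are needed.
2 colors suffice: color a → {0, 4}; color b → {1, 2, 3}. Every edge joins two different colors.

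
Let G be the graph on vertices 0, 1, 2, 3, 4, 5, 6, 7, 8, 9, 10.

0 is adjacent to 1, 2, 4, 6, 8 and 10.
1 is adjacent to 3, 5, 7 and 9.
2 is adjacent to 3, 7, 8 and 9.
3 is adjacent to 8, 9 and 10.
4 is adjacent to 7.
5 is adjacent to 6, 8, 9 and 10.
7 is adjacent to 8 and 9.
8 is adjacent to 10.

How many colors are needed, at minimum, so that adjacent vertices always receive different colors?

2, 7, 8 form a triangle, so at least 3 colors are needed.
One proper 3-coloring: 0=blue, 1=green, 2=green, 3=blue, 4=red, 5=blue, 6=red, 7=blue, 8=red, 9=red, 10=green. Each edge has distinct colors on its endpoints.

3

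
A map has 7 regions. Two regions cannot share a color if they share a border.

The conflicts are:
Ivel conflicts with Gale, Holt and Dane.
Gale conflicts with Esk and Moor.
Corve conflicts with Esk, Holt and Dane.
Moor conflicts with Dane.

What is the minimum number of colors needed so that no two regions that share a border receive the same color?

The cycle Esk-Corve-Dane-Moor-Gale-Esk has odd length 5, so it cannot be 2-colored; at least 3 colors are needed.
One proper 3-coloring: Ivel=2, Gale=1, Corve=2, Esk=3, Holt=1, Moor=2, Dane=1. Each listed conflict is separated.

3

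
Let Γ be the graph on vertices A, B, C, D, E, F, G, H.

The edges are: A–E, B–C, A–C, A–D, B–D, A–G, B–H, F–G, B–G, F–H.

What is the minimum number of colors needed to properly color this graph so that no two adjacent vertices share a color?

A and C are adjacent, so at least 2 colors are needed.
2 colors suffice: color 1 → {A, B, F}; color 2 → {C, D, E, G, H}. Each edge has distinct colors on its endpoints.

2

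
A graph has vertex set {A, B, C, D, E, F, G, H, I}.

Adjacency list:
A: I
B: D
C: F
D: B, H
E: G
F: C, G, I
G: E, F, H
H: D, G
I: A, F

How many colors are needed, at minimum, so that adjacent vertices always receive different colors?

2

F and I are adjacent, so at least 2 colors are needed.
2 colors suffice: color 1 → {A, B, E, F, H}; color 2 → {C, D, G, I}. No two adjacent vertices share a color.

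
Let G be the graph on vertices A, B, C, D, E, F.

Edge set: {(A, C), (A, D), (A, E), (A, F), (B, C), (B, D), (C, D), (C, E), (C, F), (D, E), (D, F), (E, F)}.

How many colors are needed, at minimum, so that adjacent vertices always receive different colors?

A, C, D, E, F are pairwise adjacent (a clique of size 5), so at least 5 colors are needed.
5 colors suffice: color red → {D}; color blue → {C}; color green → {B, F}; color yellow → {E}; color purple → {A}. Every edge joins two different colors.

5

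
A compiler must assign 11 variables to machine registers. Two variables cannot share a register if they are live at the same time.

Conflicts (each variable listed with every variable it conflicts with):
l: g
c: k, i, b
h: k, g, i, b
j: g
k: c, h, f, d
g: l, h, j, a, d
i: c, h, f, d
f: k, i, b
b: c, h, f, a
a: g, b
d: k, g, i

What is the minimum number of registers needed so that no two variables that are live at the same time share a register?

l and g conflict, so at least 2 registers are needed.
2 registers suffice: l=2, c=2, h=2, j=2, k=1, g=1, i=1, f=2, b=1, a=2, d=2. No two conflicting variables share a register.

2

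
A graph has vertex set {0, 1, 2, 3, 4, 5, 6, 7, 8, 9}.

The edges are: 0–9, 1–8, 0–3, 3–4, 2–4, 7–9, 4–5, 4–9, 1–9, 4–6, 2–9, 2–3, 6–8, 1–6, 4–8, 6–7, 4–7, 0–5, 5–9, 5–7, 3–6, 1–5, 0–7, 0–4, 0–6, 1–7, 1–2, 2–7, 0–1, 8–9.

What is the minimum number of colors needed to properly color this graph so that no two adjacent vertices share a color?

0, 4, 5, 7, 9 form a clique, so at least 5 colors are needed.
A valid assignment using 5 colors: 0=d, 1=a, 2=d, 3=b, 4=a, 5=e, 6=c, 7=b, 8=b, 9=c. No two adjacent vertices share a color.

5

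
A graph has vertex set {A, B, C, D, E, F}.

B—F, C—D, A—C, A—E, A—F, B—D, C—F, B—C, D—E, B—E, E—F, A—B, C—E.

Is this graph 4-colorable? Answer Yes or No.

No

A, B, C, E, F are mutually adjacent (a clique of size 5), so at least 5 colors are needed.
So 4 colors are not enough.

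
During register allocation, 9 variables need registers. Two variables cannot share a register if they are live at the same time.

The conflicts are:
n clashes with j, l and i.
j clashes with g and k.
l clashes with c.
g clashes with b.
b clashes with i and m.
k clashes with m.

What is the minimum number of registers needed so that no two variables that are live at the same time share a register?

The cycle g-j-n-i-b-g has odd length 5, so it cannot be 2-colored; at least 3 registers are needed.
3 registers suffice: register 1 → {j, l, b}; register 2 → {n, g, c, k}; register 3 → {i, m}. Each listed conflict is separated.

3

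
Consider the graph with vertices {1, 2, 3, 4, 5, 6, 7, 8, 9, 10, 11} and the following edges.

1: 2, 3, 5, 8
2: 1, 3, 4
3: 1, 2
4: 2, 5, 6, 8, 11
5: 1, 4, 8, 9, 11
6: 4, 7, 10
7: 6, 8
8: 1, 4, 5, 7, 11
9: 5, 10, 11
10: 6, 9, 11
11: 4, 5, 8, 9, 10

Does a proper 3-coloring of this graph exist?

4, 5, 8, 11 form a clique, so at least 4 colors are needed.
So 3 colors are not enough.

No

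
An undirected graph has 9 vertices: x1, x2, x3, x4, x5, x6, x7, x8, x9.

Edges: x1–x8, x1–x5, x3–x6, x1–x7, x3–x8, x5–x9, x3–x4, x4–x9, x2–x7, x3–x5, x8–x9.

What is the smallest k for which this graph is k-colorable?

2

x3 and x5 are adjacent, so at least 2 colors are needed.
A valid assignment using 2 colors: x1=1, x2=1, x3=1, x4=2, x5=2, x6=2, x7=2, x8=2, x9=1. Every edge joins two different colors.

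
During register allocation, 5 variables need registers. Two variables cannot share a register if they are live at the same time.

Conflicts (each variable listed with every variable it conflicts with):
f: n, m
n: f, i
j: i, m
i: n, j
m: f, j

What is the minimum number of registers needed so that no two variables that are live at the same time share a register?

3

The cycle n-i-j-m-f-n has odd length 5, so it cannot be 2-colored; at least 3 registers are needed.
3 registers suffice: register 1 → {n, j}; register 2 → {i, m}; register 3 → {f}. No two conflicting variables share a register.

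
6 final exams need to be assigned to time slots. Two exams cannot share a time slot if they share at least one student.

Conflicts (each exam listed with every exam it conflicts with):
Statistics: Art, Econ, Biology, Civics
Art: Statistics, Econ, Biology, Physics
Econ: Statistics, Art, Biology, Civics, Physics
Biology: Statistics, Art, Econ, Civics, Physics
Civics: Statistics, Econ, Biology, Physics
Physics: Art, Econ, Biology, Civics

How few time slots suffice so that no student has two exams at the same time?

Statistics, Econ, Biology, Civics are mutually in conflict, so at least 4 time slots are needed.
4 time slots suffice: time slot 1 → {Econ}; time slot 2 → {Biology}; time slot 3 → {Statistics, Physics}; time slot 4 → {Art, Civics}. Each listed conflict is separated.

4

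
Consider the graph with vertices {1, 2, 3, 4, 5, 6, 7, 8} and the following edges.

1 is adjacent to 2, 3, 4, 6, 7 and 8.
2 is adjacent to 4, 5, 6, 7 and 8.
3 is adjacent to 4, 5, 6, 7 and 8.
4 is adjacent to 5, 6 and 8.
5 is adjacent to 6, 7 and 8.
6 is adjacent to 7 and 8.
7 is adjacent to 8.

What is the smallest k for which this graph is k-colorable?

1, 2, 6, 7, 8 form a clique, so at least 5 colors are needed.
5 colors suffice: 1=purple, 2=green, 3=green, 4=yellow, 5=purple, 6=blue, 7=yellow, 8=red. Each edge has distinct colors on its endpoints.

5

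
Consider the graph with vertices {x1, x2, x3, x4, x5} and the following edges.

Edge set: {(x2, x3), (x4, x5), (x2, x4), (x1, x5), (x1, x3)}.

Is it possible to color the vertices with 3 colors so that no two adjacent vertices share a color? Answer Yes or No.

The chromatic number is 3. The cycle x4-x2-x3-x1-x5-x4 has odd length 5, so it cannot be 2-colored; at least 3 colors are needed.
A valid assignment using 3 colors: x1=2, x2=2, x3=1, x4=3, x5=1.
That is already a proper 3-coloring.

Yes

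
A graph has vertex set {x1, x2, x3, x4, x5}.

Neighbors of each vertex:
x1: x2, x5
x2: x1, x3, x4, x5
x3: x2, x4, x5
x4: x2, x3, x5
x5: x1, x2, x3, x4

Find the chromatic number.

4

x2, x3, x4, x5 are mutually adjacent (a clique of size 4), so at least 4 colors are needed.
4 colors suffice: x1=3, x2=1, x3=3, x4=4, x5=2. Every edge joins two different colors.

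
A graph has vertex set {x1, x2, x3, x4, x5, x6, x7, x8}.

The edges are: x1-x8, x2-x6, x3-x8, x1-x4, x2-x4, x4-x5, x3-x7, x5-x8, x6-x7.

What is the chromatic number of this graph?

The cycle x2-x6-x7-x3-x8-x5-x4-x2 has odd length 7, so it cannot be 2-colored; at least 3 colors are needed.
3 colors suffice: color R → {x4, x7, x8}; color B → {x1, x2, x3, x5}; color G → {x6}. No two adjacent vertices share a color.

3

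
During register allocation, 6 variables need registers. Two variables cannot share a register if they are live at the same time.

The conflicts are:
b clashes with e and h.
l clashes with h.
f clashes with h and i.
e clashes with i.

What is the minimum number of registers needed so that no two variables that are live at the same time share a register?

3

The cycle b-h-f-i-e-b has odd length 5, so it cannot be 2-colored; at least 3 registers are needed.
3 registers suffice: register 1 → {e, h}; register 2 → {b, l, f}; register 3 → {i}. No two conflicting variables share a register.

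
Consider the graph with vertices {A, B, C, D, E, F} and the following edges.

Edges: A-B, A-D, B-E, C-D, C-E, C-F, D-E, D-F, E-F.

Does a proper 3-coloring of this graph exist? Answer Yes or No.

C, D, E, F are mutually adjacent (a clique of size 4), so at least 4 colors are needed.
So 3 colors are not enough.

No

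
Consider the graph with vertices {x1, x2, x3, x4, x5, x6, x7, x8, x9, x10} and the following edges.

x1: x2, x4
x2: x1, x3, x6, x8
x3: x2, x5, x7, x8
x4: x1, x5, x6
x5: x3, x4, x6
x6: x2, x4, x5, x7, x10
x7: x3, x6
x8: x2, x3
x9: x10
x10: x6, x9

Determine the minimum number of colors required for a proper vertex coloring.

3

x2, x3, x8 form a triangle, so at least 3 colors are needed.
3 colors suffice: color red → {x1, x3, x6, x9}; color blue → {x2, x5, x7, x10}; color green → {x4, x8}. Each edge has distinct colors on its endpoints.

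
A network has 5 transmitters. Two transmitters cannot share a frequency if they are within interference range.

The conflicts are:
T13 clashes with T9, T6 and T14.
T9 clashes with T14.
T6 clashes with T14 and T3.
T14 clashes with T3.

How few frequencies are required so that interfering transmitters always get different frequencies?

T13, T9, T14 pairwise conflict, so at least 3 frequencies are needed.
3 frequencies suffice: frequency 1 → {T14}; frequency 2 → {T13, T3}; frequency 3 → {T9, T6}. Each listed conflict is separated.

3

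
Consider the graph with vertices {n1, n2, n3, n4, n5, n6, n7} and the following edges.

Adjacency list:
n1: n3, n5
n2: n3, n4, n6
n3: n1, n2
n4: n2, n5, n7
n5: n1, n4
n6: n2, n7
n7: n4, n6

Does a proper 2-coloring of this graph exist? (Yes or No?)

No

The cycle n5-n1-n3-n2-n4-n5 has odd length 5, so it cannot be 2-colored; at least 3 colors are needed.
So 2 colors are not enough.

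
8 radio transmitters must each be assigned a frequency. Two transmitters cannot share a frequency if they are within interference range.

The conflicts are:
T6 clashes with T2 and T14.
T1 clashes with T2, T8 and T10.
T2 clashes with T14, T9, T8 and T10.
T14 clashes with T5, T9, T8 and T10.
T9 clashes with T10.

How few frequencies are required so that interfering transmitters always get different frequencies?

T2, T14, T9, T10 pairwise conflict, so at least 4 frequencies are needed.
4 frequencies suffice: frequency 1 → {T2, T5}; frequency 2 → {T1, T14}; frequency 3 → {T6, T8, T10}; frequency 4 → {T9}. Every pair that conflicts lands in different frequencies.

4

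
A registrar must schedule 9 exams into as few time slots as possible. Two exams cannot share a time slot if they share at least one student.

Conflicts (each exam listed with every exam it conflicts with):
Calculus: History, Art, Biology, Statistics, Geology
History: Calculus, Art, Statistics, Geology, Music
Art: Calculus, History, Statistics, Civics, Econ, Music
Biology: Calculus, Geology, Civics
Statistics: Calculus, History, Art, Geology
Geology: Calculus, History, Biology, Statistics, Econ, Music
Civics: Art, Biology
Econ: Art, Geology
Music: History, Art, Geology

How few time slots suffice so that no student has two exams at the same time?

4

Calculus, History, Art, Statistics pairwise conflict, so at least 4 time slots are needed.
4 time slots suffice: Calculus=2, History=3, Art=1, Biology=3, Statistics=4, Geology=1, Civics=2, Econ=2, Music=2. No two conflicting exams share a time slot.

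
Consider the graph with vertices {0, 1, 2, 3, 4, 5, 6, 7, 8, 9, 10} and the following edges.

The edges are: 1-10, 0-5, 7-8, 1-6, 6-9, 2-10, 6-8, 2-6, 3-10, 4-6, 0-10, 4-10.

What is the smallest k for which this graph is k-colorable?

7 and 8 are adjacent, so at least 2 colors are needed.
2 colors suffice: 0=b, 1=b, 2=b, 3=b, 4=b, 5=a, 6=a, 7=a, 8=b, 9=b, 10=a. Each edge has distinct colors on its endpoints.

2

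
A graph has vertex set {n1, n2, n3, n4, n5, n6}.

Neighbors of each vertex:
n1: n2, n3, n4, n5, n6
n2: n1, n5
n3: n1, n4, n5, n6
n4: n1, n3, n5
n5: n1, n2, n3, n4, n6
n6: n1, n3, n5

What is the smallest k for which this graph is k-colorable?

4

n1, n3, n4, n5 are mutually adjacent (a clique of size 4), so at least 4 colors are needed.
4 colors suffice: color red → {n1}; color blue → {n5}; color green → {n2, n3}; color yellow → {n4, n6}. Every edge joins two different colors.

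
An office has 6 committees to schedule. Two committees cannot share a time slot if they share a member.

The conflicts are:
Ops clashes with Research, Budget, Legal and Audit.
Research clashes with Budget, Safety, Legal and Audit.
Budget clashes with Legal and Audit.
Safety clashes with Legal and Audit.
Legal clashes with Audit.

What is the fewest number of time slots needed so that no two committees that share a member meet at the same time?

5

Ops, Research, Budget, Legal, Audit are mutually in conflict, so at least 5 time slots are needed.
5 time slots suffice: time slot 1 → {Research}; time slot 2 → {Audit}; time slot 3 → {Legal}; time slot 4 → {Budget, Safety}; time slot 5 → {Ops}. Each listed conflict is separated.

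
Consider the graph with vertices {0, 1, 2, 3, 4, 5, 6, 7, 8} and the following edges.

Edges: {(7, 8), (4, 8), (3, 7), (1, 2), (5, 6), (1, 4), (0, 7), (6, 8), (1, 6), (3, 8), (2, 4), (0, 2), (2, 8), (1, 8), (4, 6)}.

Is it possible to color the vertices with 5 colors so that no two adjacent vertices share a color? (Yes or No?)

The chromatic number is 4. 1, 2, 4, 8 form a clique, so at least 4 colors are needed.
4 colors suffice: color a → {0, 5, 8}; color b → {1, 7}; color c → {2, 3, 6}; color d → {4}.
Since 5 ≥ 4, a proper 5-coloring certainly exists.

Yes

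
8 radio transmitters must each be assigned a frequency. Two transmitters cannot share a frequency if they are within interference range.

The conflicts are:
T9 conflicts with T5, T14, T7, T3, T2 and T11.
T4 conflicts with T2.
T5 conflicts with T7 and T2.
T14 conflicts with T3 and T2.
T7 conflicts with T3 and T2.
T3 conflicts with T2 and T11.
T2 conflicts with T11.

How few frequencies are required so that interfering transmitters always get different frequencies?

4

T9, T5, T7, T2 pairwise conflict, so at least 4 frequencies are needed.
Using 4 frequencies: T9=2, T4=2, T5=3, T14=4, T7=4, T3=3, T2=1, T11=4. Every pair that conflicts lands in different frequencies.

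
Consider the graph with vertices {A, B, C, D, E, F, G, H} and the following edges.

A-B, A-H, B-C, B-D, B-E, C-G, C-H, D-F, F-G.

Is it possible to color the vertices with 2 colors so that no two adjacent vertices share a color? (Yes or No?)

The cycle B-D-F-G-C-B has odd length 5, so it cannot be 2-colored; at least 3 colors are needed.
So 2 colors are not enough.

No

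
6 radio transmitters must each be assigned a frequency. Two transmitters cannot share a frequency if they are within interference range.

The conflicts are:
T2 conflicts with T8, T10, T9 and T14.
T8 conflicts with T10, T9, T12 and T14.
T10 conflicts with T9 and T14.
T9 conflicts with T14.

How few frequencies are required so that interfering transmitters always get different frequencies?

5

T2, T8, T10, T9, T14 all conflict with each other, so at least 5 frequencies are needed.
A valid assignment using 5 frequencies: T2=5, T8=1, T10=4, T9=2, T12=2, T14=3. No two conflicting transmitters share a frequency.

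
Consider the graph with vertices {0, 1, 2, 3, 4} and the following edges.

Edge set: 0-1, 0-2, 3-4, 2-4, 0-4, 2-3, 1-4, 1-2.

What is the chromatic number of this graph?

0, 1, 2, 4 form a clique, so at least 4 colors are needed.
4 colors suffice: color red → {2}; color blue → {4}; color green → {1, 3}; color yellow → {0}. Every edge joins two different colors.

4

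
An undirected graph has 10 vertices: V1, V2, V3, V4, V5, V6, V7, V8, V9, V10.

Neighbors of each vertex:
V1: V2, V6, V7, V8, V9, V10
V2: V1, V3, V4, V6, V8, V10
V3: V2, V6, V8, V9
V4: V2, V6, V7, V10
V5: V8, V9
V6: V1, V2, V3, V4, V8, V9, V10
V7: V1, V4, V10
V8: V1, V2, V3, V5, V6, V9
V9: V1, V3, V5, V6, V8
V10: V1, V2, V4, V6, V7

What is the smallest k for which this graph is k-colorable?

4

V2, V3, V6, V8 form a clique, so at least 4 colors are needed.
One proper 4-coloring: V1=B, V2=G, V3=B, V4=B, V5=R, V6=R, V7=R, V8=Y, V9=G, V10=Y. Each edge has distinct colors on its endpoints.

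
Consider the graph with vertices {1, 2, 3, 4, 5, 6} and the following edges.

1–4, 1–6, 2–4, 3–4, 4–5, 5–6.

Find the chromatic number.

2 and 4 are adjacent, so at least 2 colors are needed.
2 colors suffice: color red → {4, 6}; color blue → {1, 2, 3, 5}. No two adjacent vertices share a color.

2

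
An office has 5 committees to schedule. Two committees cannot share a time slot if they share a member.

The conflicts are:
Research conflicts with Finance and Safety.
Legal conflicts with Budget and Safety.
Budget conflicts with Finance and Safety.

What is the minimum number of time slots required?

3

Legal, Budget, Safety are mutually in conflict, so at least 3 time slots are needed.
3 time slots suffice: time slot 1 → {Finance, Safety}; time slot 2 → {Research, Budget}; time slot 3 → {Legal}. Each listed conflict is separated.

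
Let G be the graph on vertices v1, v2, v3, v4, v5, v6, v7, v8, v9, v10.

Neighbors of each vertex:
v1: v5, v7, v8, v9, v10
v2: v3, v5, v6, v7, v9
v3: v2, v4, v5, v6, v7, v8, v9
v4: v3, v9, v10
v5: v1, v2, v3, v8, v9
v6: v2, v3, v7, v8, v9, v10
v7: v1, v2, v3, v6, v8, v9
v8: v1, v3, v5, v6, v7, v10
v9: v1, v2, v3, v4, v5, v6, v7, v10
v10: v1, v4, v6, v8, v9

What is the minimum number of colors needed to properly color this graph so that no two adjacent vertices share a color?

5

v2, v3, v6, v7, v9 form a clique, so at least 5 colors are needed.
5 colors suffice: color R → {v8, v9}; color B → {v3, v10}; color G → {v4, v5, v7}; color Y → {v1, v6}; color P → {v2}. Every edge joins two different colors.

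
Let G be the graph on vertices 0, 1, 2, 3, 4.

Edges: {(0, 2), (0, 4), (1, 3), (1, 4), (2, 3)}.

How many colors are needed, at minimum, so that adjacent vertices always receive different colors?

The cycle 2-3-1-4-0-2 has odd length 5, so it cannot be 2-colored; at least 3 colors are needed.
One proper 3-coloring: 0=a, 1=a, 2=b, 3=c, 4=b. Each edge has distinct colors on its endpoints.

3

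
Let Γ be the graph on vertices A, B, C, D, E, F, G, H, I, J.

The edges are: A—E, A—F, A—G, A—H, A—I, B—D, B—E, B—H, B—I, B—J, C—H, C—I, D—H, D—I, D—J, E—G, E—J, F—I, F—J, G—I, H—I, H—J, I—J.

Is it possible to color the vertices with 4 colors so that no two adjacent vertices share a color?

B, D, H, I, J are pairwise adjacent (a clique of size 5), so at least 5 colors are needed.
So 4 colors are not enough.

No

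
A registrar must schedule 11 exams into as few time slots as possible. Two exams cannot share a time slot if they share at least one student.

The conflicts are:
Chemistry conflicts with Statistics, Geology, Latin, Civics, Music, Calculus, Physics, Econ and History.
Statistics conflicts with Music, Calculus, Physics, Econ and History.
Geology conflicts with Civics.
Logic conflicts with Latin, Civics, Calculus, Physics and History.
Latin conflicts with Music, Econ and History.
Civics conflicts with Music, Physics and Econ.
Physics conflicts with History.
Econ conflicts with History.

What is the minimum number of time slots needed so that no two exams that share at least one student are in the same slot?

4

Chemistry, Statistics, Econ, History all conflict with each other, so at least 4 time slots are needed.
4 time slots suffice: Chemistry=1, Statistics=2, Geology=3, Logic=1, Latin=2, Civics=2, Music=3, Calculus=3, Physics=4, Econ=4, History=3. No two conflicting exams share a time slot.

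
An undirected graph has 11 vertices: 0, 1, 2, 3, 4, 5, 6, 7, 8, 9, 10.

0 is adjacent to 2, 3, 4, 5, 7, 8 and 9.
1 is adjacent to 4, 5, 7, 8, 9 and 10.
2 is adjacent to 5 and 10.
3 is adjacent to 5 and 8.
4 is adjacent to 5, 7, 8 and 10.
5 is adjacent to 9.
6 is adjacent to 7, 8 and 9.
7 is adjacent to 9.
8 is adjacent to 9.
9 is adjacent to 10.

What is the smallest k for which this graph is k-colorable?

0, 3, 5 form a triangle, so at least 3 colors are needed.
3 colors suffice: color red → {0, 1, 6}; color blue → {2, 3, 4, 9}; color green → {5, 7, 8, 10}. Each edge has distinct colors on its endpoints.

3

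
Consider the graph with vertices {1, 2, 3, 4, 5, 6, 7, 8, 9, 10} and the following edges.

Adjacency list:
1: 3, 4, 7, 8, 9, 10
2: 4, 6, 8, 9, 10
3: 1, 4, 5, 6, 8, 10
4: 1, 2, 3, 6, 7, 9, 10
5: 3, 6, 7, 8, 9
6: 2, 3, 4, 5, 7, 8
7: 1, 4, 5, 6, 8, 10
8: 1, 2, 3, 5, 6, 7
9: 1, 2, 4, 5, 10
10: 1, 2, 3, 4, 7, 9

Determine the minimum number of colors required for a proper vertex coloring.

4

2, 4, 9, 10 are mutually adjacent (a clique of size 4), so at least 4 colors are needed.
One proper 4-coloring: 1=blue, 2=blue, 3=green, 4=red, 5=blue, 6=yellow, 7=green, 8=red, 9=green, 10=yellow. Every edge joins two different colors.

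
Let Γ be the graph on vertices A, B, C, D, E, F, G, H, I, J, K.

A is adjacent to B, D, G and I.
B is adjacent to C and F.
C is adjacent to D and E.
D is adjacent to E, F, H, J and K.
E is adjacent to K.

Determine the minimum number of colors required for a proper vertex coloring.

D, E, K are pairwise adjacent, so at least 3 colors are needed.
3 colors suffice: A=2, B=1, C=3, D=1, E=2, F=2, G=1, H=2, I=1, J=2, K=3. No two adjacent vertices share a color.

3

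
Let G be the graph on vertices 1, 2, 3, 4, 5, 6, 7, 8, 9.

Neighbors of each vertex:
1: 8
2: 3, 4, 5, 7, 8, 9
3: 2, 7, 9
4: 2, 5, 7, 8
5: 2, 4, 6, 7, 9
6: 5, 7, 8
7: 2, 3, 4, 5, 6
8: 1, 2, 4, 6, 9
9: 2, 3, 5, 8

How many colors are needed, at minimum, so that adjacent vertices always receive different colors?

4

2, 4, 5, 7 are mutually adjacent (a clique of size 4), so at least 4 colors are needed.
A valid assignment using 4 colors: 1=a, 2=a, 3=c, 4=d, 5=c, 6=a, 7=b, 8=b, 9=d. No two adjacent vertices share a color.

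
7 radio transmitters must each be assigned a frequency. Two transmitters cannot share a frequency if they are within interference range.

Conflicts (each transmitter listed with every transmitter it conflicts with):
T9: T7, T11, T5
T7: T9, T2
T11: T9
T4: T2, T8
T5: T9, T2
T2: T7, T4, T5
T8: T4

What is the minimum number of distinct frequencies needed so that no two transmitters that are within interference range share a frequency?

T9 and T5 conflict, so at least 2 frequencies are needed.
2 frequencies suffice: frequency 1 → {T9, T2, T8}; frequency 2 → {T7, T11, T4, T5}. Every pair that conflicts lands in different frequencies.

2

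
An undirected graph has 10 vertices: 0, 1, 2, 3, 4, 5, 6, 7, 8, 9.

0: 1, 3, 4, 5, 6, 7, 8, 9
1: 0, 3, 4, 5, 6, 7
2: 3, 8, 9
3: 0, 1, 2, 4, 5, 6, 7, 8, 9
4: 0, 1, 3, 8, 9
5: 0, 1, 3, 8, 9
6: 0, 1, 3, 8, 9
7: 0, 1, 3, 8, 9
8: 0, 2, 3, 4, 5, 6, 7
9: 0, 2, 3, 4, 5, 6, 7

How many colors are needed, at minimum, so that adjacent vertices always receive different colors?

0, 3, 4, 8 form a clique, so at least 4 colors are needed.
One proper 4-coloring: 0=b, 1=c, 2=b, 3=a, 4=d, 5=d, 6=d, 7=d, 8=c, 9=c. No two adjacent vertices share a color.

4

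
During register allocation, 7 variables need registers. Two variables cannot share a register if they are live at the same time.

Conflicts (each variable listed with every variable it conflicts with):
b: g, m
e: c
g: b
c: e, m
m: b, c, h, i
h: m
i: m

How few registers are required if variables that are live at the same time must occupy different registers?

m and h conflict, so at least 2 registers are needed.
A valid assignment using 2 registers: b=2, e=1, g=1, c=2, m=1, h=2, i=2. Every pair that conflicts lands in different registers.

2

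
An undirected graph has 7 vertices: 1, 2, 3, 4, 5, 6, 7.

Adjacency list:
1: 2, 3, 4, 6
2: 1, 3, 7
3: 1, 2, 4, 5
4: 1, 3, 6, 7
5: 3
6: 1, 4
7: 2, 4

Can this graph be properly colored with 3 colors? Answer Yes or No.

The chromatic number is 3. 1, 2, 3 form a triangle, so at least 3 colors are needed.
3 colors suffice: color red → {2, 4, 5}; color blue → {3, 6, 7}; color green → {1}.
That is already a proper 3-coloring.

Yes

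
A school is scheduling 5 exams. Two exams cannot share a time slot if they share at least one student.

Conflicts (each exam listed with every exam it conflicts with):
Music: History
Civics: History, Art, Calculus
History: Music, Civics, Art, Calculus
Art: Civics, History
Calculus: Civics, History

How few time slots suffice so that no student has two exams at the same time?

3

Civics, History, Art pairwise conflict, so at least 3 time slots are needed.
3 time slots suffice: time slot 1 → {History}; time slot 2 → {Music, Civics}; time slot 3 → {Art, Calculus}. No two conflicting exams share a time slot.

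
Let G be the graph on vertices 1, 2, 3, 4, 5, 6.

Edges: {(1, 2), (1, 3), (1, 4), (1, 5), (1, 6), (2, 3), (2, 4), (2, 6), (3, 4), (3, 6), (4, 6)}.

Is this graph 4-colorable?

1, 2, 3, 4, 6 are pairwise adjacent (a clique of size 5), so at least 5 colors are needed.
So 4 colors are not enough.

No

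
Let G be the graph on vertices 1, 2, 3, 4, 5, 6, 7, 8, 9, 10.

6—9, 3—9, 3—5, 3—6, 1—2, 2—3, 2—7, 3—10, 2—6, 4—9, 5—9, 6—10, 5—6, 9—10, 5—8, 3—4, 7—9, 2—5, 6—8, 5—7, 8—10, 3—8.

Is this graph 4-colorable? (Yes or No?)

Yes

The chromatic number is 4. 3, 6, 8, 10 are pairwise adjacent (a clique of size 4), so at least 4 colors are needed.
One proper 4-coloring: 1=red, 2=blue, 3=red, 4=green, 5=green, 6=yellow, 7=red, 8=blue, 9=blue, 10=green.
That is already a proper 4-coloring.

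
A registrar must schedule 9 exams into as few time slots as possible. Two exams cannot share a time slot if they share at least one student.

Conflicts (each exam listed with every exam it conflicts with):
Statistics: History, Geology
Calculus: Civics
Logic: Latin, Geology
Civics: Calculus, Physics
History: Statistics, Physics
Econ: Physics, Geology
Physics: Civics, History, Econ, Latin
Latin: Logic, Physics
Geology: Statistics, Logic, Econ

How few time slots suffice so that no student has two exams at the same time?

The cycle Physics-Latin-Logic-Geology-Econ-Physics has odd length 5, so it cannot be 2-colored; at least 3 time slots are needed.
3 time slots suffice: time slot 1 → {Calculus, Physics, Geology}; time slot 2 → {Statistics, Logic, Civics, Econ}; time slot 3 → {History, Latin}. Every pair that conflicts lands in different time slots.

3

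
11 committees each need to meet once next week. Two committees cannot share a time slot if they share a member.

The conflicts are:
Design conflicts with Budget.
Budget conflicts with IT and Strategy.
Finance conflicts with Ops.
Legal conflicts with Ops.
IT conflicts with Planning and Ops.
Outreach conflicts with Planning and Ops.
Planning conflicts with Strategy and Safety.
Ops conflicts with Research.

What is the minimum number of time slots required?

IT and Ops conflict, so at least 2 time slots are needed.
2 time slots suffice: time slot 1 → {Budget, Planning, Ops}; time slot 2 → {Design, Finance, Legal, IT, Outreach, Strategy, Safety, Research}. Each listed conflict is separated.

2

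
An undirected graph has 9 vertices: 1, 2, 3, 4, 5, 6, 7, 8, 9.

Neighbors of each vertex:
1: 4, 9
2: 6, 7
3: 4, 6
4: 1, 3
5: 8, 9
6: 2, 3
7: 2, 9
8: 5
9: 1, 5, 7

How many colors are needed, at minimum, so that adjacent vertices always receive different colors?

The cycle 1-4-3-6-2-7-9-1 has odd length 7, so it cannot be 2-colored; at least 3 colors are needed.
3 colors suffice: color red → {4, 6, 8, 9}; color blue → {1, 2, 3, 5}; color green → {7}. Every edge joins two different colors.

3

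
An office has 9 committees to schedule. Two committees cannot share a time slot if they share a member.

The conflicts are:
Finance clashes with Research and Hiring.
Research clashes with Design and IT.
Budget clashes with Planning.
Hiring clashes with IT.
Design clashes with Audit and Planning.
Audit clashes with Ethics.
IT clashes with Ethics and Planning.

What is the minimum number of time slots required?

The cycle Audit-Design-Research-IT-Ethics-Audit has odd length 5, so it cannot be 2-colored; at least 3 time slots are needed.
A valid assignment using 3 time slots: Finance=1, Research=2, Budget=1, Hiring=2, Design=1, Audit=3, IT=1, Ethics=2, Planning=2. Each listed conflict is separated.

3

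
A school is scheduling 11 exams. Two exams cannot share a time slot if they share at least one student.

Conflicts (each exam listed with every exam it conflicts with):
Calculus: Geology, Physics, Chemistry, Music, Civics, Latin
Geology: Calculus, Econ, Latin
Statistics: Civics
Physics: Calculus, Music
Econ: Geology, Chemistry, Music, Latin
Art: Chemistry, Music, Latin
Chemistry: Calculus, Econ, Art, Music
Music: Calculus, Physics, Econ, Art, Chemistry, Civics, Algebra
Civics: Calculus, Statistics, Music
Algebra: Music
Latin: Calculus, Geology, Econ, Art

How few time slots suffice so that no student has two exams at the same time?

Calculus, Chemistry, Music are mutually in conflict, so at least 3 time slots are needed.
3 time slots suffice: time slot 1 → {Statistics, Music, Latin}; time slot 2 → {Calculus, Econ, Art, Algebra}; time slot 3 → {Geology, Physics, Chemistry, Civics}. Each listed conflict is separated.

3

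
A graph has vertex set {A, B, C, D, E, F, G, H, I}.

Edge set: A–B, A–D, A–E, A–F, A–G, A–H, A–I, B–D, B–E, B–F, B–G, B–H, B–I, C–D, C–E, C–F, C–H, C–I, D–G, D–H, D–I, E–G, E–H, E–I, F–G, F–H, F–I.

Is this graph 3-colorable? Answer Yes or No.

A, B, F, I form a clique, so at least 4 colors are needed.
So 3 colors are not enough.

No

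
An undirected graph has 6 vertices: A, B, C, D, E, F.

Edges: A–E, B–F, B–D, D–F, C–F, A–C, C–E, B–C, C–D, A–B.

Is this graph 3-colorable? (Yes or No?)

No

B, C, D, F are pairwise adjacent (a clique of size 4), so at least 4 colors are needed.
So 3 colors are not enough.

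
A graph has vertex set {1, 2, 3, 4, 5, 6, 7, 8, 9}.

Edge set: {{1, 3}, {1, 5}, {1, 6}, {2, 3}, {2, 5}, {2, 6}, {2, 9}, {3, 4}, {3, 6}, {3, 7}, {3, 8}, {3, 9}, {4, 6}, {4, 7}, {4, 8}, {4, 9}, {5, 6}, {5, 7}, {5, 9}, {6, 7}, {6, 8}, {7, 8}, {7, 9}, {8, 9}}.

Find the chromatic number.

5

3, 4, 7, 8, 9 form a clique, so at least 5 colors are needed.
5 colors suffice: color red → {6, 9}; color blue → {3, 5}; color green → {1, 2, 7}; color yellow → {8}; color purple → {4}. Each edge has distinct colors on its endpoints.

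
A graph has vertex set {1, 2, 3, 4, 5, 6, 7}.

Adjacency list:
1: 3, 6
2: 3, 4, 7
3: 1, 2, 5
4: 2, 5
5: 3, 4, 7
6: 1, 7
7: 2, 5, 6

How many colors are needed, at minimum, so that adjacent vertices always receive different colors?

The cycle 5-3-1-6-7-5 has odd length 5, so it cannot be 2-colored; at least 3 colors are needed.
One proper 3-coloring: 1=b, 2=b, 3=a, 4=a, 5=b, 6=c, 7=a. Every edge joins two different colors.

3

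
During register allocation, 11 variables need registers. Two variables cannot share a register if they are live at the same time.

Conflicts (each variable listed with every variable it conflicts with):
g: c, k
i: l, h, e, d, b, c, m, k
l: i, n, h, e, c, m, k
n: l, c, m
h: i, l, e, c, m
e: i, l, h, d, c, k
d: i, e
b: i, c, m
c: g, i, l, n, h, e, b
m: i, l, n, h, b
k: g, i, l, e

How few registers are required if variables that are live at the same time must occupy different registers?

5

i, l, h, e, c pairwise conflict, so at least 5 registers are needed.
5 registers suffice: register 1 → {g, i, n}; register 2 → {l, d, b}; register 3 → {c, m, k}; register 4 → {e}; register 5 → {h}. No two conflicting variables share a register.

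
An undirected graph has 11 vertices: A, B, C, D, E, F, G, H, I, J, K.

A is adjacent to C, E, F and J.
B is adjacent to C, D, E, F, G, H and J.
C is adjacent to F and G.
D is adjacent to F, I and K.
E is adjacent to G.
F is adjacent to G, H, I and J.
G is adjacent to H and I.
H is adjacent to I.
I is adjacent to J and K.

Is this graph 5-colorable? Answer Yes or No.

Yes

The chromatic number is 4. B, C, F, G form a clique, so at least 4 colors are needed.
4 colors suffice: color 1 → {E, F, K}; color 2 → {A, B, I}; color 3 → {D, G, J}; color 4 → {C, H}.
Since 5 ≥ 4, a proper 5-coloring certainly exists.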